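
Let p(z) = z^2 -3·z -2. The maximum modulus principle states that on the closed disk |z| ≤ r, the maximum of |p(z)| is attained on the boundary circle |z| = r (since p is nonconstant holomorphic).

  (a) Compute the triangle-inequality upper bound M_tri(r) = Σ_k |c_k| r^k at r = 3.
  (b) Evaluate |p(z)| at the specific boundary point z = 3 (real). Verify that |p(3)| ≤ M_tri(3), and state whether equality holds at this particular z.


Coefficients: c_0 = -2, c_1 = -3, c_2 = 1. Radius r = 3.
Part (a). Triangle bound: M_tri(r) = Σ_k |c_k| r^k
  = |-2|·3^0 + |-3|·3^1 + |1|·3^2
  = 2 + 9 + 9 = 20.
This bounds M(r) := max_{|z|=r} |p(z)| from above; equality holds iff all terms c_k z^k can be made to align in phase at a single z on |z|=r.
Part (b). At z = 3 (real, on the circle |z| = r):
  p(3) = (-2)·3^0 + (-3)·3^1 + (1)·3^2 = -2.
  |p(3)| = 2.
Check: |p(3)| = 2 ≤ 20 = M_tri(3). ✓ Equality does not hold at z = 3 (the coefficients have mixed signs, so the terms do not all align in phase there).

M_tri(3) = 20; |p(3)| = 2; equality at z=3: no.


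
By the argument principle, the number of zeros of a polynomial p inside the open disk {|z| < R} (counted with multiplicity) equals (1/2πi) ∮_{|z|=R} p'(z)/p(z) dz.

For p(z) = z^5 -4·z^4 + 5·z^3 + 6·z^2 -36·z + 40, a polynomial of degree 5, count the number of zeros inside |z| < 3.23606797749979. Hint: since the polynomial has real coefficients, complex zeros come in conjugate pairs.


The zeros of p are: (1 + 2i), (1 - 2i), 2, -2, 2.
Their magnitudes are: 2.236, 2.236, 2, 2, 2.
Zeros with |z| < R = 3.23606797749979: (1 + 2i), (1 - 2i), 2, -2, 2.
Count = 5.
By the argument principle, (1/2πi) ∮_{|z|=R} p'(z)/p(z) dz equals exactly this count.

Number of zeros inside |z| < 3.23606797749979: 5.


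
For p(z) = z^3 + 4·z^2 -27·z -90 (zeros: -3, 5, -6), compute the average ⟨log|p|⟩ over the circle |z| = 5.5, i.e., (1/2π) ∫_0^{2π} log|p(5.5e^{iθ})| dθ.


Zeros: -6, -3, 5; r = 5.5.
Inside |z| < r: -3, 5. Outside (|z| ≥ r): -6.
p(0) = -90, so log|p(0)| = log(90) = 4.4998.
Apply Jensen: I(r) = log|p(0)| + Σ_k log(r/|z_k|), summed over zeros inside |z| < r.
  log(r/|z_k|) for z_k = -3: log(5.5/3) = 0.6061
  log(r/|z_k|) for z_k = 5: log(5.5/5) = 0.0953
  Outside zeros (-6) contribute nothing to the Jensen sum.
Sum over inside zeros: 0.7014.
I(r) = log|p(0)| + (inside sum) = 4.4998 + 0.7014 = 5.2013.
Note: since some zeros are outside |z| ≤ r, the simplified n·log(r) form does NOT apply — only the inside zeros contribute.

I(r) ≈ 5.2013.


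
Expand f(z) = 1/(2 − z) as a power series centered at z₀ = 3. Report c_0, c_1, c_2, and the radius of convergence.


Let w = z − z₀, so z = z₀ + w.
Then 2 − z = 2 − (z₀ + w) = (2 − z₀) − w = -1 − w.
f(z) = 1/(-1 − w) = (1/(-1)) · 1/(1 − w/(-1)) = Σ_{n≥0} w^n / (-1)^(n+1).
So c_n = 1/(-1)^(n+1):
  c_0 = 1/(-1)^1 = -1.
  c_1 = 1/(-1)^2 = 1.
  c_2 = 1/(-1)^3 = -1.
The series is valid for |w/d| < 1, i.e. |z − z₀| < |d|.
Radius of convergence: R = |2 − z₀| = |-1| = 1 (distance from z₀ to the singularity z = 2).

c_0 = -1, c_1 = 1, c_2 = -1; R = 1.


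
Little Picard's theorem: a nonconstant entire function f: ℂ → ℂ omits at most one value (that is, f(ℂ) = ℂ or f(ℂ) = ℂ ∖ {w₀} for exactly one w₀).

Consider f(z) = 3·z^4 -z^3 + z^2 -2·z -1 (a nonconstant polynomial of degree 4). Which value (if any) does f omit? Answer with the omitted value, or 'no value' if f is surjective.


Little Picard bounds the complement of f(ℂ) to at most one point.
For every w ∈ ℂ, the equation p(z) − w = 0 is a nonconstant polynomial in z and hence has at least one root by the fundamental theorem of algebra. So p is surjective onto ℂ, omitting no value.

Omitted value: no value.


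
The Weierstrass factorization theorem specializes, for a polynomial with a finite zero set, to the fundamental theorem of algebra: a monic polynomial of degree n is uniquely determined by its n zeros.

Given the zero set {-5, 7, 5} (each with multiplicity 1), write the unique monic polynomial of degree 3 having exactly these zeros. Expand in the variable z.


The polynomial is p(z) = ∏_{α ∈ S} (z − α), where S = {-5, 7, 5}.
Expanding the product yields: p(z) = z^3 -7·z^2 -25·z + 175.
The resulting polynomial has degree 3 and real coefficients as required.

p(z) = z^3 -7·z^2 -25·z + 175.


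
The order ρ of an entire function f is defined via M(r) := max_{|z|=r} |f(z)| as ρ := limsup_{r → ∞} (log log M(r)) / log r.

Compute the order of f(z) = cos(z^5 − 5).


Write cos(w) = (e^{iw} ± e^{−iw})/(2 or 2i), so |cos(w)| ≤ e^{|w|}. With w = z^5 − 5, |w| ≤ 1r^5 + 5 on |z|=r, giving M(r) ≤ e^{1r^5 + 5} and ρ ≤ 5. For the lower bound, choose z on |z|=r with 1z^5 purely imaginary of modulus 1r^5; then |cos(z^5 − 5)| grows like e^{1r^5}/2, so ρ ≥ 5. Hence ρ = 5.
Therefore ρ = 5.

Order ρ = 5.


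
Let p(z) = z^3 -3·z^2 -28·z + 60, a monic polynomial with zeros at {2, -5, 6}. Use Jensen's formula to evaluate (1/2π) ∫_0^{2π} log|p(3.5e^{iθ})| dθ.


Zeros: -5, 2, 6; r = 3.5.
Inside |z| < r: 2. Outside (|z| ≥ r): -5, 6.
p(0) = 60, so log|p(0)| = log(60) = 4.0943.
Apply Jensen: I(r) = log|p(0)| + Σ_k log(r/|z_k|), summed over zeros inside |z| < r.
  log(r/|z_k|) for z_k = 2: log(3.5/2) = 0.5596
  Outside zeros (-5, 6) contribute nothing to the Jensen sum.
Sum over inside zeros: 0.5596.
I(r) = log|p(0)| + (inside sum) = 4.0943 + 0.5596 = 4.6540.
Note: since some zeros are outside |z| ≤ r, the simplified n·log(r) form does NOT apply — only the inside zeros contribute.

I(r) ≈ 4.6540.


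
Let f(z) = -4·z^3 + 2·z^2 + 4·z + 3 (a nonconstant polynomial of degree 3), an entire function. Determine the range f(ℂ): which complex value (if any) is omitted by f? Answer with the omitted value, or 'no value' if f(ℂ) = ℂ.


Little Picard bounds the complement of f(ℂ) to at most one point.
For every w ∈ ℂ, the equation p(z) − w = 0 is a nonconstant polynomial in z and hence has at least one root by the fundamental theorem of algebra. So p is surjective onto ℂ, omitting no value.

Omitted value: no value.


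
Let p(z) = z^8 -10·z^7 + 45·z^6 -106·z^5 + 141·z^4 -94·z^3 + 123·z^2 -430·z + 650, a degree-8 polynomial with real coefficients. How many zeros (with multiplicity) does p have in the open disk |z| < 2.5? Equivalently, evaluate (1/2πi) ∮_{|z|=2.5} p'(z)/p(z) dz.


The zeros of p are: (1 + 2i), (1 - 2i), (2 + 1i), (2 - 1i), (3 + 2i), (3 - 2i), (-1 + 1i), (-1 - 1i).
Their magnitudes are: 2.236, 2.236, 2.236, 2.236, 3.606, 3.606, 1.414, 1.414.
Zeros with |z| < R = 2.5: (1 + 2i), (1 - 2i), (2 + 1i), (2 - 1i), (-1 + 1i), (-1 - 1i).
Count = 6.
By the argument principle, (1/2πi) ∮_{|z|=R} p'(z)/p(z) dz equals exactly this count.

Number of zeros inside |z| < 2.5: 6.


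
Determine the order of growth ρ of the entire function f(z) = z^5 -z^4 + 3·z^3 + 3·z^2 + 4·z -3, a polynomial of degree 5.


|f(z)| ≤ Σ|c_k|·r^k = O(r^5) as r → ∞. Polynomial growth is O(e^{r^ε}) for every ε > 0 (since r^5/e^{r^ε} → 0), so ρ ≤ ε for all ε > 0, i.e. ρ = 0. Every nonconstant polynomial has order 0.
Therefore ρ = 0.

Order ρ = 0.


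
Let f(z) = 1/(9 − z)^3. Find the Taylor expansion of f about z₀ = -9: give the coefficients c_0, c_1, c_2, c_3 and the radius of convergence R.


Let w = z − z₀, so z = z₀ + w.
Then 9 − z = 9 − (z₀ + w) = (9 − z₀) − w = 18 − w.
f(z) = 1/(18 − w)^3 = (1/(18)^3) · (1 − w/(18))^{−3}.
By the binomial series (1−u)^{−3} = Σ_{n≥0} C(n+2, 2) u^n for |u|<1, with u = w/(18):
  c_n = C(n+2, 2) / (18)^(n+3).
  c_0 = 1/(18)^3 = 1/5832.
  c_1 = 3/(18)^4 = 1/34992.
  c_2 = 6/(18)^5 = 1/314928.
  c_3 = 10/(18)^6 = 5/17006112.
The series is valid for |w/d| < 1, i.e. |z − z₀| < |d|.
Radius of convergence: R = |9 − z₀| = |18| = 18 (distance from z₀ to the singularity z = 9).

c_0 = 1/5832, c_1 = 1/34992, c_2 = 1/314928, c_3 = 5/17006112; R = 18.


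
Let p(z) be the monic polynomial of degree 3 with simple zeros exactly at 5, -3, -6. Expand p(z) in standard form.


The polynomial is p(z) = ∏_{α ∈ S} (z − α), where S = {5, -3, -6}.
Expanding the product yields: p(z) = z^3 + 4·z^2 -27·z -90.
The resulting polynomial has degree 3 and real coefficients as required.

p(z) = z^3 + 4·z^2 -27·z -90.


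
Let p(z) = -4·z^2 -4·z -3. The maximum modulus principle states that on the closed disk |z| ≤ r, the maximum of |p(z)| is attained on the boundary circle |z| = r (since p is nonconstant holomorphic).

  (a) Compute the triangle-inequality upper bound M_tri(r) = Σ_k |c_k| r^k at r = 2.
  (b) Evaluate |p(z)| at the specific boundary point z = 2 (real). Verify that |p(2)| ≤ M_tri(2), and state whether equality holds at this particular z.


Coefficients: c_0 = -3, c_1 = -4, c_2 = -4. Radius r = 2.
Part (a). Triangle bound: M_tri(r) = Σ_k |c_k| r^k
  = |-3|·2^0 + |-4|·2^1 + |-4|·2^2
  = 3 + 8 + 16 = 27.
This bounds M(r) := max_{|z|=r} |p(z)| from above; equality holds iff all terms c_k z^k can be made to align in phase at a single z on |z|=r.
Part (b). At z = 2 (real, on the circle |z| = r):
  p(2) = (-3)·2^0 + (-4)·2^1 + (-4)·2^2 = -27.
  |p(2)| = 27.
Since all nonzero coefficients share the same sign, |p(2)| = 27 = M_tri(2); the triangle bound is attained at z = 2, so in fact M(r) = 27.

M_tri(2) = 27; |p(2)| = 27; equality at z=2: yes.


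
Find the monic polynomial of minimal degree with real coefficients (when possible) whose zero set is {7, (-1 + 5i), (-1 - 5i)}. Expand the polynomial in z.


The polynomial is p(z) = ∏_{α ∈ S} (z − α), where S = {7, (-1 + 5i), (-1 - 5i)}.
Expanding the product yields: p(z) = z^3 -5·z^2 + 12·z -182.
Note conjugate pairs combine to real quadratics: (z − (-1+5i))(z − (-1−5i)) = z² + 2z + 26.
The resulting polynomial has degree 3 and real coefficients as required.

p(z) = z^3 -5·z^2 + 12·z -182.


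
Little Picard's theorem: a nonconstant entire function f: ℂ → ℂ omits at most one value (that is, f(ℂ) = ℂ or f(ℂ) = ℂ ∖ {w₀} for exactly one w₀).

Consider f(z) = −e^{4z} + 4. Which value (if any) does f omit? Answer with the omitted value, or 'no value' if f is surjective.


Little Picard bounds the complement of f(ℂ) to at most one point.
e^{4z} is never zero on ℂ, so -1·e^{4z} takes every value in ℂ ∖ {0}. Adding 4 shifts the range to ℂ ∖ {4}. Thus f omits exactly the value 4.

Omitted value: 4.


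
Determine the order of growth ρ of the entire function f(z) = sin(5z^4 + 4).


Write sin(w) = (e^{iw} ± e^{−iw})/(2 or 2i), so |sin(w)| ≤ e^{|w|}. With w = 5z^4 + 4, |w| ≤ 5r^4 + 4 on |z|=r, giving M(r) ≤ e^{5r^4 + 4} and ρ ≤ 4. For the lower bound, choose z on |z|=r with 5z^4 purely imaginary of modulus 5r^4; then |sin(5z^4 + 4)| grows like e^{5r^4}/2, so ρ ≥ 4. Hence ρ = 4.
Therefore ρ = 4.

Order ρ = 4.


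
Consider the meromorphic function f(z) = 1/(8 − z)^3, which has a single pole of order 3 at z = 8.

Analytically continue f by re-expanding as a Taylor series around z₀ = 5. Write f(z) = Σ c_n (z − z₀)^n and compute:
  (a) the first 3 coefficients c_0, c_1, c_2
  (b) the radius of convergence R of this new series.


Let w = z − z₀, so z = z₀ + w.
Then 8 − z = 8 − (z₀ + w) = (8 − z₀) − w = 3 − w.
f(z) = 1/(3 − w)^3 = (1/(3)^3) · (1 − w/(3))^{−3}.
By the binomial series (1−u)^{−3} = Σ_{n≥0} C(n+2, 2) u^n for |u|<1, with u = w/(3):
  c_n = C(n+2, 2) / (3)^(n+3).
  c_0 = 1/(3)^3 = 1/27.
  c_1 = 3/(3)^4 = 1/27.
  c_2 = 6/(3)^5 = 2/81.
The series is valid for |w/d| < 1, i.e. |z − z₀| < |d|.
Radius of convergence: R = |8 − z₀| = |3| = 3 (distance from z₀ to the singularity z = 8).

c_0 = 1/27, c_1 = 1/27, c_2 = 2/81; R = 3.


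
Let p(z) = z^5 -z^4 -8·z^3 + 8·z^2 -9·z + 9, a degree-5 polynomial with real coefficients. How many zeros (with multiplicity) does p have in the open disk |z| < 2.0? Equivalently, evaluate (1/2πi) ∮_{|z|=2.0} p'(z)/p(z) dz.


The zeros of p are: (0 + 1i), (0 - 1i), 3, -3, 1.
Their magnitudes are: 1, 1, 3, 3, 1.
Zeros with |z| < R = 2.0: (0 + 1i), (0 - 1i), 1.
Count = 3.
By the argument principle, (1/2πi) ∮_{|z|=R} p'(z)/p(z) dz equals exactly this count.

Number of zeros inside |z| < 2.0: 3.


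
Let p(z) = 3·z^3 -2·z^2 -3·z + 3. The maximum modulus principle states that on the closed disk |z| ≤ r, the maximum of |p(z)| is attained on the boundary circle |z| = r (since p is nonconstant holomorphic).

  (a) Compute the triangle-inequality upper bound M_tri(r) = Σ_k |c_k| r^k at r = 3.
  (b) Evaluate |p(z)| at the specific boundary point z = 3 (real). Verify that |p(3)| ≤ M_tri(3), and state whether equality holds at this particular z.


Coefficients: c_0 = 3, c_1 = -3, c_2 = -2, c_3 = 3. Radius r = 3.
Part (a). Triangle bound: M_tri(r) = Σ_k |c_k| r^k
  = |3|·3^0 + |-3|·3^1 + |-2|·3^2 + |3|·3^3
  = 3 + 9 + 18 + 81 = 111.
This bounds M(r) := max_{|z|=r} |p(z)| from above; equality holds iff all terms c_k z^k can be made to align in phase at a single z on |z|=r.
Part (b). At z = 3 (real, on the circle |z| = r):
  p(3) = (3)·3^0 + (-3)·3^1 + (-2)·3^2 + (3)·3^3 = 57.
  |p(3)| = 57.
Check: |p(3)| = 57 ≤ 111 = M_tri(3). ✓ Equality does not hold at z = 3 (the coefficients have mixed signs, so the terms do not all align in phase there).

M_tri(3) = 111; |p(3)| = 57; equality at z=3: no.


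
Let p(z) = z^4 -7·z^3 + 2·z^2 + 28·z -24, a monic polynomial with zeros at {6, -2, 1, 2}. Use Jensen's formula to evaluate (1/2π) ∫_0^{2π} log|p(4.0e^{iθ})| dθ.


Zeros: -2, 1, 2, 6; r = 4.0.
Inside |z| < r: -2, 1, 2. Outside (|z| ≥ r): 6.
p(0) = -24, so log|p(0)| = log(24) = 3.1781.
Apply Jensen: I(r) = log|p(0)| + Σ_k log(r/|z_k|), summed over zeros inside |z| < r.
  log(r/|z_k|) for z_k = -2: log(4.0/2) = 0.6931
  log(r/|z_k|) for z_k = 1: log(4.0/1) = 1.3863
  log(r/|z_k|) for z_k = 2: log(4.0/2) = 0.6931
  Outside zeros (6) contribute nothing to the Jensen sum.
Sum over inside zeros: 2.7726.
I(r) = log|p(0)| + (inside sum) = 3.1781 + 2.7726 = 5.9506.
Note: since some zeros are outside |z| ≤ r, the simplified n·log(r) form does NOT apply — only the inside zeros contribute.

I(r) ≈ 5.9506.


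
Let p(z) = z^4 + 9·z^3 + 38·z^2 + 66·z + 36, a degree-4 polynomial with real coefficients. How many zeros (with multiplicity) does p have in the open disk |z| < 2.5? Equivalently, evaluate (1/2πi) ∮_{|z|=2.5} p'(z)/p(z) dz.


The zeros of p are: (-3 + 3i), (-3 - 3i), -2, -1.
Their magnitudes are: 4.243, 4.243, 2, 1.
Zeros with |z| < R = 2.5: -2, -1.
Count = 2.
By the argument principle, (1/2πi) ∮_{|z|=R} p'(z)/p(z) dz equals exactly this count.

Number of zeros inside |z| < 2.5: 2.


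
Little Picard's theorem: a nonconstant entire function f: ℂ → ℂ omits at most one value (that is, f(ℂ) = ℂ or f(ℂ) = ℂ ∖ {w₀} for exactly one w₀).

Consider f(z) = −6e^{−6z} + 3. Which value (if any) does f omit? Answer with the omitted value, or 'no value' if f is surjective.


Little Picard bounds the complement of f(ℂ) to at most one point.
e^{−6z} is never zero on ℂ, so -6·e^{−6z} takes every value in ℂ ∖ {0}. Adding 3 shifts the range to ℂ ∖ {3}. Thus f omits exactly the value 3.

Omitted value: 3.


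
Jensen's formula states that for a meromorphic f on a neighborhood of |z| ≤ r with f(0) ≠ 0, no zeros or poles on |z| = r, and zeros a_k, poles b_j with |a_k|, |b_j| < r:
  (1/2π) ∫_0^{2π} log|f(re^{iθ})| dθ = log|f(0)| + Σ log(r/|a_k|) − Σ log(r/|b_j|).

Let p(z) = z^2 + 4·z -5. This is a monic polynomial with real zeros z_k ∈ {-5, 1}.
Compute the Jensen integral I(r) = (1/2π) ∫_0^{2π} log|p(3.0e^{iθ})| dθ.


Zeros: -5, 1; r = 3.0.
Inside |z| < r: 1. Outside (|z| ≥ r): -5.
p(0) = -5, so log|p(0)| = log(5) = 1.6094.
Apply Jensen: I(r) = log|p(0)| + Σ_k log(r/|z_k|), summed over zeros inside |z| < r.
  log(r/|z_k|) for z_k = 1: log(3.0/1) = 1.0986
  Outside zeros (-5) contribute nothing to the Jensen sum.
Sum over inside zeros: 1.0986.
I(r) = log|p(0)| + (inside sum) = 1.6094 + 1.0986 = 2.7081.
Note: since some zeros are outside |z| ≤ r, the simplified n·log(r) form does NOT apply — only the inside zeros contribute.

I(r) ≈ 2.7081.


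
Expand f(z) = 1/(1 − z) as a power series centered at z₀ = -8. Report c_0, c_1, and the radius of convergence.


Let w = z − z₀, so z = z₀ + w.
Then 1 − z = 1 − (z₀ + w) = (1 − z₀) − w = 9 − w.
f(z) = 1/(9 − w) = (1/(9)) · 1/(1 − w/(9)) = Σ_{n≥0} w^n / (9)^(n+1).
So c_n = 1/(9)^(n+1):
  c_0 = 1/(9)^1 = 1/9.
  c_1 = 1/(9)^2 = 1/81.
The series is valid for |w/d| < 1, i.e. |z − z₀| < |d|.
Radius of convergence: R = |1 − z₀| = |9| = 9 (distance from z₀ to the singularity z = 1).

c_0 = 1/9, c_1 = 1/81; R = 9.


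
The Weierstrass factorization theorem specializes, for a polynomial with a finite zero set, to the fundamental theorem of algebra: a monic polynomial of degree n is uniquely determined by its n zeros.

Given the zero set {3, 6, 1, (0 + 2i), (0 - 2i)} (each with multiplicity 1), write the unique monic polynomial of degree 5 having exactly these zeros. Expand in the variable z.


The polynomial is p(z) = ∏_{α ∈ S} (z − α), where S = {3, 6, 1, (0 + 2i), (0 - 2i)}.
Expanding the product yields: p(z) = z^5 -10·z^4 + 31·z^3 -58·z^2 + 108·z -72.
Note conjugate pairs combine to real quadratics: (z − (0+2i))(z − (0−2i)) = z² + 4.
The resulting polynomial has degree 5 and real coefficients as required.

p(z) = z^5 -10·z^4 + 31·z^3 -58·z^2 + 108·z -72.


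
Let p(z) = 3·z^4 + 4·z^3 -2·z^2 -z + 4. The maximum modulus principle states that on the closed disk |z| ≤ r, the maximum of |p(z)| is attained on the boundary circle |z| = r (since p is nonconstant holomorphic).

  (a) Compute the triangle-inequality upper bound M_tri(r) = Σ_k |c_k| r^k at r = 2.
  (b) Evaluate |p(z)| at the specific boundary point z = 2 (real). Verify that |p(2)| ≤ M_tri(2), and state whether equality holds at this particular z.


Coefficients: c_0 = 4, c_1 = -1, c_2 = -2, c_3 = 4, c_4 = 3. Radius r = 2.
Part (a). Triangle bound: M_tri(r) = Σ_k |c_k| r^k
  = |4|·2^0 + |-1|·2^1 + |-2|·2^2 + |4|·2^3 + |3|·2^4
  = 4 + 2 + 8 + 32 + 48 = 94.
This bounds M(r) := max_{|z|=r} |p(z)| from above; equality holds iff all terms c_k z^k can be made to align in phase at a single z on |z|=r.
Part (b). At z = 2 (real, on the circle |z| = r):
  p(2) = (4)·2^0 + (-1)·2^1 + (-2)·2^2 + (4)·2^3 + (3)·2^4 = 74.
  |p(2)| = 74.
Check: |p(2)| = 74 ≤ 94 = M_tri(2). ✓ Equality does not hold at z = 2 (the coefficients have mixed signs, so the terms do not all align in phase there).

M_tri(2) = 94; |p(2)| = 74; equality at z=2: no.


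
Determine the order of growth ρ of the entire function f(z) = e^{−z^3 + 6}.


|e^{−z^3 + 6}| = e^{Re(-1·z^3) + 6} ≤ e^{1|z|^3 + 6} = e^{1r^3 + 6} on |z| = r, so ρ ≤ 3. Choosing z on |z|=r so that -1·z^3 is real positive (always possible by picking arg z appropriately) gives |f(z)| = e^{1r^3 + 6}, matching the bound. The additive constant 6 does not affect log log M(r) ~ 3·log r. Hence ρ = 3.
Therefore ρ = 3.

Order ρ = 3.


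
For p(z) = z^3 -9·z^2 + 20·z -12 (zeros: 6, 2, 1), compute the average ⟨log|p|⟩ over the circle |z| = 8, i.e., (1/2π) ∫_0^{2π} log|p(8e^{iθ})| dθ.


Zeros: 1, 2, 6; r = 8.
Inside |z| < r: 1, 2, 6. Outside (|z| ≥ r): ∅.
p(0) = -12, so log|p(0)| = log(12) = 2.4849.
Apply Jensen: I(r) = log|p(0)| + Σ_k log(r/|z_k|), summed over zeros inside |z| < r.
  log(r/|z_k|) for z_k = 6: log(8/6) = 0.2877
  log(r/|z_k|) for z_k = 2: log(8/2) = 1.3863
  log(r/|z_k|) for z_k = 1: log(8/1) = 2.0794
Sum over inside zeros: 3.7534.
I(r) = log|p(0)| + (inside sum) = 2.4849 + 3.7534 = 6.2383.
Closed form (all zeros inside, monic): I(r) = n·log(r) = 3·log(8) = 6.2383. ✓

I(r) ≈ 6.2383.


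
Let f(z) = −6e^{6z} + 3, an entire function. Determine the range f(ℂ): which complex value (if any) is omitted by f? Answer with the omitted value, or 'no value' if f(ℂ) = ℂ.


Little Picard bounds the complement of f(ℂ) to at most one point.
e^{6z} is never zero on ℂ, so -6·e^{6z} takes every value in ℂ ∖ {0}. Adding 3 shifts the range to ℂ ∖ {3}. Thus f omits exactly the value 3.

Omitted value: 3.


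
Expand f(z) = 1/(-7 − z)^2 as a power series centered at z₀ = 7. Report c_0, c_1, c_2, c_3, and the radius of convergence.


Let w = z − z₀, so z = z₀ + w.
Then -7 − z = -7 − (z₀ + w) = (-7 − z₀) − w = -14 − w.
f(z) = 1/(-14 − w)^2 = (1/(-14)^2) · (1 − w/(-14))^{−2}.
By the binomial series (1−u)^{−2} = Σ_{n≥0} C(n+1, 1) u^n for |u|<1, with u = w/(-14):
  c_n = C(n+1, 1) / (-14)^(n+2).
  c_0 = 1/(-14)^2 = 1/196.
  c_1 = 2/(-14)^3 = -1/1372.
  c_2 = 3/(-14)^4 = 3/38416.
  c_3 = 4/(-14)^5 = -1/134456.
The series is valid for |w/d| < 1, i.e. |z − z₀| < |d|.
Radius of convergence: R = |-7 − z₀| = |-14| = 14 (distance from z₀ to the singularity z = -7).

c_0 = 1/196, c_1 = -1/1372, c_2 = 3/38416, c_3 = -1/134456; R = 14.


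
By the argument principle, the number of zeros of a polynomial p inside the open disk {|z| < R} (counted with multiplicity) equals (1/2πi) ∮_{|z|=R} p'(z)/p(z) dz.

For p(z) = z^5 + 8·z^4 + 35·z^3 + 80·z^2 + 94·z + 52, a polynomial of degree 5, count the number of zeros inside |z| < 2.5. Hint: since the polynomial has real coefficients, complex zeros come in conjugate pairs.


The zeros of p are: -2, (-2 + 3i), (-2 - 3i), (-1 + 1i), (-1 - 1i).
Their magnitudes are: 2, 3.606, 3.606, 1.414, 1.414.
Zeros with |z| < R = 2.5: -2, (-1 + 1i), (-1 - 1i).
Count = 3.
By the argument principle, (1/2πi) ∮_{|z|=R} p'(z)/p(z) dz equals exactly this count.

Number of zeros inside |z| < 2.5: 3.


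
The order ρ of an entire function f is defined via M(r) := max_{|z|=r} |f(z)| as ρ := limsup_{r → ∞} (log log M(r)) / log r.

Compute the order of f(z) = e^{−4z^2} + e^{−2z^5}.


Each summand is entire of order 2 and 5 respectively (as in the single-exponential case). The order of a sum is at most the max of the orders, so ρ ≤ 5. For the lower bound: on |z|=r choose arg z so that -2z^5 is real positive; then |e^{-2z^5}| = e^{2r^5} while |e^{-4z^2}| ≤ e^{4r^2} = o(e^{2r^5}). So |f| ≥ e^{2r^5}(1 − o(1)) and ρ ≥ 5. Hence ρ = max(2, 5) = 5.
Therefore ρ = 5.

Order ρ = 5.


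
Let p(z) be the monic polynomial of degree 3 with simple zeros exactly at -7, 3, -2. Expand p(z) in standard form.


The polynomial is p(z) = ∏_{α ∈ S} (z − α), where S = {-7, 3, -2}.
Expanding the product yields: p(z) = z^3 + 6·z^2 -13·z -42.
The resulting polynomial has degree 3 and real coefficients as required.

p(z) = z^3 + 6·z^2 -13·z -42.


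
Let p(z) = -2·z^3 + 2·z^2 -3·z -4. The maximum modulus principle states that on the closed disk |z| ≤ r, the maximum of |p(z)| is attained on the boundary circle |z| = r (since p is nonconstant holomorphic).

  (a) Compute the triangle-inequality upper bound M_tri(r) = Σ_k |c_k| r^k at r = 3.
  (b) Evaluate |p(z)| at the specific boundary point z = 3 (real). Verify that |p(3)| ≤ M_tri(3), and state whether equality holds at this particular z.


Coefficients: c_0 = -4, c_1 = -3, c_2 = 2, c_3 = -2. Radius r = 3.
Part (a). Triangle bound: M_tri(r) = Σ_k |c_k| r^k
  = |-4|·3^0 + |-3|·3^1 + |2|·3^2 + |-2|·3^3
  = 4 + 9 + 18 + 54 = 85.
This bounds M(r) := max_{|z|=r} |p(z)| from above; equality holds iff all terms c_k z^k can be made to align in phase at a single z on |z|=r.
Part (b). At z = 3 (real, on the circle |z| = r):
  p(3) = (-4)·3^0 + (-3)·3^1 + (2)·3^2 + (-2)·3^3 = -49.
  |p(3)| = 49.
Check: |p(3)| = 49 ≤ 85 = M_tri(3). ✓ Equality does not hold at z = 3 (the coefficients have mixed signs, so the terms do not all align in phase there).

M_tri(3) = 85; |p(3)| = 49; equality at z=3: no.


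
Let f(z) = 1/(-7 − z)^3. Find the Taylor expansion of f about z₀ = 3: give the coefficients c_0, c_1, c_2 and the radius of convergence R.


Let w = z − z₀, so z = z₀ + w.
Then -7 − z = -7 − (z₀ + w) = (-7 − z₀) − w = -10 − w.
f(z) = 1/(-10 − w)^3 = (1/(-10)^3) · (1 − w/(-10))^{−3}.
By the binomial series (1−u)^{−3} = Σ_{n≥0} C(n+2, 2) u^n for |u|<1, with u = w/(-10):
  c_n = C(n+2, 2) / (-10)^(n+3).
  c_0 = 1/(-10)^3 = -1/1000.
  c_1 = 3/(-10)^4 = 3/10000.
  c_2 = 6/(-10)^5 = -3/50000.
The series is valid for |w/d| < 1, i.e. |z − z₀| < |d|.
Radius of convergence: R = |-7 − z₀| = |-10| = 10 (distance from z₀ to the singularity z = -7).

c_0 = -1/1000, c_1 = 3/10000, c_2 = -3/50000; R = 10.


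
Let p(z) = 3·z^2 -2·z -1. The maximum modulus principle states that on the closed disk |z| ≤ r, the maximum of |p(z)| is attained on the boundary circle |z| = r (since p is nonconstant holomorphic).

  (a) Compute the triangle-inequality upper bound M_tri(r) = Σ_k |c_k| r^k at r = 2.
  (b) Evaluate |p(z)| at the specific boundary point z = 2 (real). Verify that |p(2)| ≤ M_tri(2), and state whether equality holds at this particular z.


Coefficients: c_0 = -1, c_1 = -2, c_2 = 3. Radius r = 2.
Part (a). Triangle bound: M_tri(r) = Σ_k |c_k| r^k
  = |-1|·2^0 + |-2|·2^1 + |3|·2^2
  = 1 + 4 + 12 = 17.
This bounds M(r) := max_{|z|=r} |p(z)| from above; equality holds iff all terms c_k z^k can be made to align in phase at a single z on |z|=r.
Part (b). At z = 2 (real, on the circle |z| = r):
  p(2) = (-1)·2^0 + (-2)·2^1 + (3)·2^2 = 7.
  |p(2)| = 7.
Check: |p(2)| = 7 ≤ 17 = M_tri(2). ✓ Equality does not hold at z = 2 (the coefficients have mixed signs, so the terms do not all align in phase there).

M_tri(2) = 17; |p(2)| = 7; equality at z=2: no.


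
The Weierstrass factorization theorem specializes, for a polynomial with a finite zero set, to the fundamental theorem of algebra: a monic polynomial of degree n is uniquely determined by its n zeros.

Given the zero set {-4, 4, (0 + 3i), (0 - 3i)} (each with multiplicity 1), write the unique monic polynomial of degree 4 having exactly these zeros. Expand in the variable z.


The polynomial is p(z) = ∏_{α ∈ S} (z − α), where S = {-4, 4, (0 + 3i), (0 - 3i)}.
Expanding the product yields: p(z) = z^4 -7·z^2 -144.
Note conjugate pairs combine to real quadratics: (z − (0+3i))(z − (0−3i)) = z² + 9.
The resulting polynomial has degree 4 and real coefficients as required.

p(z) = z^4 -7·z^2 -144.


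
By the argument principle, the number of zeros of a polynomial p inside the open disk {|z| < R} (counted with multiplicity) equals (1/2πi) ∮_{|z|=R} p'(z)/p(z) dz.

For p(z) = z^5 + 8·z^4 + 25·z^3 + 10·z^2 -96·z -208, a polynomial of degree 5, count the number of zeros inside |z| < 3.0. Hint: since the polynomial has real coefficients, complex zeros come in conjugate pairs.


The zeros of p are: (-2 + 2i), (-2 - 2i), 2, (-3 + 2i), (-3 - 2i).
Their magnitudes are: 2.828, 2.828, 2, 3.606, 3.606.
Zeros with |z| < R = 3.0: (-2 + 2i), (-2 - 2i), 2.
Count = 3.
By the argument principle, (1/2πi) ∮_{|z|=R} p'(z)/p(z) dz equals exactly this count.

Number of zeros inside |z| < 3.0: 3.


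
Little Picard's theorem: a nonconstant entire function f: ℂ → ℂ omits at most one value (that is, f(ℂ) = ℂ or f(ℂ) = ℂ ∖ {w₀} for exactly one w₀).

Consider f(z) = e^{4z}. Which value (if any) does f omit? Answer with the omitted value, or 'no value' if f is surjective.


Little Picard bounds the complement of f(ℂ) to at most one point.
e^{4z} is never zero on ℂ, so 1·e^{4z} takes every value in ℂ ∖ {0}. Adding 0 shifts the range to ℂ ∖ {0}. Thus f omits exactly the value 0.

Omitted value: 0.


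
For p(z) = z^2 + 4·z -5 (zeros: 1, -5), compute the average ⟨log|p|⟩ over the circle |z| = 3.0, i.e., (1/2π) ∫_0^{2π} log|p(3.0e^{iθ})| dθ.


Zeros: -5, 1; r = 3.0.
Inside |z| < r: 1. Outside (|z| ≥ r): -5.
p(0) = -5, so log|p(0)| = log(5) = 1.6094.
Apply Jensen: I(r) = log|p(0)| + Σ_k log(r/|z_k|), summed over zeros inside |z| < r.
  log(r/|z_k|) for z_k = 1: log(3.0/1) = 1.0986
  Outside zeros (-5) contribute nothing to the Jensen sum.
Sum over inside zeros: 1.0986.
I(r) = log|p(0)| + (inside sum) = 1.6094 + 1.0986 = 2.7081.
Note: since some zeros are outside |z| ≤ r, the simplified n·log(r) form does NOT apply — only the inside zeros contribute.

I(r) ≈ 2.7081.


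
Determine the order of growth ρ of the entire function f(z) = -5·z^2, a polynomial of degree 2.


|f(z)| ≤ Σ|c_k|·r^k = O(r^2) as r → ∞. Polynomial growth is O(e^{r^ε}) for every ε > 0 (since r^2/e^{r^ε} → 0), so ρ ≤ ε for all ε > 0, i.e. ρ = 0. Every nonconstant polynomial has order 0.
Therefore ρ = 0.

Order ρ = 0.


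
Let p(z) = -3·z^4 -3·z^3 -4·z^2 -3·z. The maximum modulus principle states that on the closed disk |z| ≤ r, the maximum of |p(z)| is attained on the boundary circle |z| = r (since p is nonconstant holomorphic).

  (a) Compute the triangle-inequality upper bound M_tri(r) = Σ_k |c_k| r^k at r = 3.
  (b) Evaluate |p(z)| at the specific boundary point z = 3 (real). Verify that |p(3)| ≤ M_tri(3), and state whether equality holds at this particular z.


Coefficients: c_0 = 0, c_1 = -3, c_2 = -4, c_3 = -3, c_4 = -3. Radius r = 3.
Part (a). Triangle bound: M_tri(r) = Σ_k |c_k| r^k
  = |0|·3^0 + |-3|·3^1 + |-4|·3^2 + |-3|·3^3 + |-3|·3^4
  = 0 + 9 + 36 + 81 + 243 = 369.
This bounds M(r) := max_{|z|=r} |p(z)| from above; equality holds iff all terms c_k z^k can be made to align in phase at a single z on |z|=r.
Part (b). At z = 3 (real, on the circle |z| = r):
  p(3) = (0)·3^0 + (-3)·3^1 + (-4)·3^2 + (-3)·3^3 + (-3)·3^4 = -369.
  |p(3)| = 369.
Since all nonzero coefficients share the same sign, |p(3)| = 369 = M_tri(3); the triangle bound is attained at z = 3, so in fact M(r) = 369.

M_tri(3) = 369; |p(3)| = 369; equality at z=3: yes.


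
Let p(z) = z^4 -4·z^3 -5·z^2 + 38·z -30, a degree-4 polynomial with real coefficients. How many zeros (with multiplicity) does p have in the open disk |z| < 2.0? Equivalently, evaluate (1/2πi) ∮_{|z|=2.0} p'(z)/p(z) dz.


The zeros of p are: 1, (3 + 1i), (3 - 1i), -3.
Their magnitudes are: 1, 3.162, 3.162, 3.
Zeros with |z| < R = 2.0: 1.
Count = 1.
By the argument principle, (1/2πi) ∮_{|z|=R} p'(z)/p(z) dz equals exactly this count.

Number of zeros inside |z| < 2.0: 1.


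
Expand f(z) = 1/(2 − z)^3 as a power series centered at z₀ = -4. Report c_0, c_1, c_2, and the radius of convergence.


Let w = z − z₀, so z = z₀ + w.
Then 2 − z = 2 − (z₀ + w) = (2 − z₀) − w = 6 − w.
f(z) = 1/(6 − w)^3 = (1/(6)^3) · (1 − w/(6))^{−3}.
By the binomial series (1−u)^{−3} = Σ_{n≥0} C(n+2, 2) u^n for |u|<1, with u = w/(6):
  c_n = C(n+2, 2) / (6)^(n+3).
  c_0 = 1/(6)^3 = 1/216.
  c_1 = 3/(6)^4 = 1/432.
  c_2 = 6/(6)^5 = 1/1296.
The series is valid for |w/d| < 1, i.e. |z − z₀| < |d|.
Radius of convergence: R = |2 − z₀| = |6| = 6 (distance from z₀ to the singularity z = 2).

c_0 = 1/216, c_1 = 1/432, c_2 = 1/1296; R = 6.


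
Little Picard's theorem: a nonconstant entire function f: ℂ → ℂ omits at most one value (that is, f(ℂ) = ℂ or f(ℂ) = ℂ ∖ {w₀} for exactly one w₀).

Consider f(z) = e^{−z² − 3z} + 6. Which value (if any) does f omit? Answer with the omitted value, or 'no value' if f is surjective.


Little Picard bounds the complement of f(ℂ) to at most one point.
The exponent g(z) = −z² − 3z is a nonconstant polynomial, hence surjective onto ℂ. So e^{g(z)} takes every value in {e^w : w ∈ ℂ} = ℂ ∖ {0}. Adding 6 shifts the range to ℂ ∖ {6}. f omits exactly 6.

Omitted value: 6.


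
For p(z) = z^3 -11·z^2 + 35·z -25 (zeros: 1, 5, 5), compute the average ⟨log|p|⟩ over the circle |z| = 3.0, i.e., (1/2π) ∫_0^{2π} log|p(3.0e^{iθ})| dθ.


Zeros: 1, 5, 5; r = 3.0.
Inside |z| < r: 1. Outside (|z| ≥ r): 5, 5.
p(0) = -25, so log|p(0)| = log(25) = 3.2189.
Apply Jensen: I(r) = log|p(0)| + Σ_k log(r/|z_k|), summed over zeros inside |z| < r.
  log(r/|z_k|) for z_k = 1: log(3.0/1) = 1.0986
  Outside zeros (5, 5) contribute nothing to the Jensen sum.
Sum over inside zeros: 1.0986.
I(r) = log|p(0)| + (inside sum) = 3.2189 + 1.0986 = 4.3175.
Note: since some zeros are outside |z| ≤ r, the simplified n·log(r) form does NOT apply — only the inside zeros contribute.

I(r) ≈ 4.3175.


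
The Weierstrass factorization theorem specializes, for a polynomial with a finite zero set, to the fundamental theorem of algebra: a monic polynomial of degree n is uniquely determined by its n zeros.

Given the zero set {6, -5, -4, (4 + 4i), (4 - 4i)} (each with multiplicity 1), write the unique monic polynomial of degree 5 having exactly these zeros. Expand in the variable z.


The polynomial is p(z) = ∏_{α ∈ S} (z − α), where S = {6, -5, -4, (4 + 4i), (4 - 4i)}.
Expanding the product yields: p(z) = z^5 -5·z^4 -26·z^3 + 248·z^2 -128·z -3840.
Note conjugate pairs combine to real quadratics: (z − (4+4i))(z − (4−4i)) = z² − 8z + 32.
The resulting polynomial has degree 5 and real coefficients as required.

p(z) = z^5 -5·z^4 -26·z^3 + 248·z^2 -128·z -3840.


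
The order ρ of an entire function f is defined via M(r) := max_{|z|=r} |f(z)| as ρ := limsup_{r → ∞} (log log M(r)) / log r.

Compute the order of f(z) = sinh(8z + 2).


sinh(w) is a linear combination of e^{iw} and e^{−iw} (or e^w, e^{−w} in the hyperbolic case), so |sinh(w)| ≤ e^{|w|}. With w = 8z + 2, |w| ≤ 8|z| + 2 = 8r + 2 on |z| = r, giving M(r) ≤ e^{8r + 2}, so ρ ≤ 1. On a suitable ray (z = it for sin/cos; z = t for sinh/cosh, t real → ∞), |sinh(8z + 2)| grows like e^{8|t|}/2, so ρ ≥ 1. Hence ρ = 1.
Therefore ρ = 1.

Order ρ = 1.


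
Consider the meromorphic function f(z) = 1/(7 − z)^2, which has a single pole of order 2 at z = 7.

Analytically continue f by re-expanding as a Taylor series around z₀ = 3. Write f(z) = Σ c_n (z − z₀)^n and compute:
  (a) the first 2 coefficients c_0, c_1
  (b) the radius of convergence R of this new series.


Let w = z − z₀, so z = z₀ + w.
Then 7 − z = 7 − (z₀ + w) = (7 − z₀) − w = 4 − w.
f(z) = 1/(4 − w)^2 = (1/(4)^2) · (1 − w/(4))^{−2}.
By the binomial series (1−u)^{−2} = Σ_{n≥0} C(n+1, 1) u^n for |u|<1, with u = w/(4):
  c_n = C(n+1, 1) / (4)^(n+2).
  c_0 = 1/(4)^2 = 1/16.
  c_1 = 2/(4)^3 = 1/32.
The series is valid for |w/d| < 1, i.e. |z − z₀| < |d|.
Radius of convergence: R = |7 − z₀| = |4| = 4 (distance from z₀ to the singularity z = 7).

c_0 = 1/16, c_1 = 1/32; R = 4.


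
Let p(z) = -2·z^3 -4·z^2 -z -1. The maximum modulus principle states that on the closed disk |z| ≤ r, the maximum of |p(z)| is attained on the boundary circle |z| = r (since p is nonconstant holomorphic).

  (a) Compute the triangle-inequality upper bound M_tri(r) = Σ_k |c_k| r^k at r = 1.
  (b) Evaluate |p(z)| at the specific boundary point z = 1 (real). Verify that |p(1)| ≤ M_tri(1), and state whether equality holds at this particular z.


Coefficients: c_0 = -1, c_1 = -1, c_2 = -4, c_3 = -2. Radius r = 1.
Part (a). Triangle bound: M_tri(r) = Σ_k |c_k| r^k
  = |-1|·1^0 + |-1|·1^1 + |-4|·1^2 + |-2|·1^3
  = 1 + 1 + 4 + 2 = 8.
This bounds M(r) := max_{|z|=r} |p(z)| from above; equality holds iff all terms c_k z^k can be made to align in phase at a single z on |z|=r.
Part (b). At z = 1 (real, on the circle |z| = r):
  p(1) = (-1)·1^0 + (-1)·1^1 + (-4)·1^2 + (-2)·1^3 = -8.
  |p(1)| = 8.
Since all nonzero coefficients share the same sign, |p(1)| = 8 = M_tri(1); the triangle bound is attained at z = 1, so in fact M(r) = 8.

M_tri(1) = 8; |p(1)| = 8; equality at z=1: yes.


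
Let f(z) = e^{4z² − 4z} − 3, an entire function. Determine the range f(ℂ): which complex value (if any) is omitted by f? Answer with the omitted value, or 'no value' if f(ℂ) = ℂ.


Little Picard bounds the complement of f(ℂ) to at most one point.
The exponent g(z) = 4z² − 4z is a nonconstant polynomial, hence surjective onto ℂ. So e^{g(z)} takes every value in {e^w : w ∈ ℂ} = ℂ ∖ {0}. Adding -3 shifts the range to ℂ ∖ {-3}. f omits exactly -3.

Omitted value: -3.


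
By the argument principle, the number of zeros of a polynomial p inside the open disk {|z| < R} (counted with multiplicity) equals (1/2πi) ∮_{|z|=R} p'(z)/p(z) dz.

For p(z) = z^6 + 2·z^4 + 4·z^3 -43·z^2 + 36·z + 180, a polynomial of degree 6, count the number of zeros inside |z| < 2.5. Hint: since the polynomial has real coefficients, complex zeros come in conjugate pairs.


The zeros of p are: -2, -2, (0 + 3i), (0 - 3i), (2 + 1i), (2 - 1i).
Their magnitudes are: 2, 2, 3, 3, 2.236, 2.236.
Zeros with |z| < R = 2.5: -2, -2, (2 + 1i), (2 - 1i).
Count = 4.
By the argument principle, (1/2πi) ∮_{|z|=R} p'(z)/p(z) dz equals exactly this count.

Number of zeros inside |z| < 2.5: 4.


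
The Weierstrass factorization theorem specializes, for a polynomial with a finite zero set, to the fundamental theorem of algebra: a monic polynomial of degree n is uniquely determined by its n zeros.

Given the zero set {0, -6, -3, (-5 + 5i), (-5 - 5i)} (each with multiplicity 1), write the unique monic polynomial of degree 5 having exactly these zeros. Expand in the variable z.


The polynomial is p(z) = ∏_{α ∈ S} (z − α), where S = {0, -6, -3, (-5 + 5i), (-5 - 5i)}.
Expanding the product yields: p(z) = z^5 + 19·z^4 + 158·z^3 + 630·z^2 + 900·z.
Note conjugate pairs combine to real quadratics: (z − (-5+5i))(z − (-5−5i)) = z² + 10z + 50.
The resulting polynomial has degree 5 and real coefficients as required.

p(z) = z^5 + 19·z^4 + 158·z^3 + 630·z^2 + 900·z.


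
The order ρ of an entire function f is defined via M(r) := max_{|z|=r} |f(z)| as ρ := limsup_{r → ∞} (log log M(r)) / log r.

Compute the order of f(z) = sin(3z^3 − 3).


Write sin(w) = (e^{iw} ± e^{−iw})/(2 or 2i), so |sin(w)| ≤ e^{|w|}. With w = 3z^3 − 3, |w| ≤ 3r^3 + 3 on |z|=r, giving M(r) ≤ e^{3r^3 + 3} and ρ ≤ 3. For the lower bound, choose z on |z|=r with 3z^3 purely imaginary of modulus 3r^3; then |sin(3z^3 − 3)| grows like e^{3r^3}/2, so ρ ≥ 3. Hence ρ = 3.
Therefore ρ = 3.

Order ρ = 3.


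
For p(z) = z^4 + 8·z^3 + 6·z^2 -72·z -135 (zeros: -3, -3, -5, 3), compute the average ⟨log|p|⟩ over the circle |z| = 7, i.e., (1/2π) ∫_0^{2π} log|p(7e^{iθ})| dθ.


Zeros: -5, -3, -3, 3; r = 7.
Inside |z| < r: -5, -3, -3, 3. Outside (|z| ≥ r): ∅.
p(0) = -135, so log|p(0)| = log(135) = 4.9053.
Apply Jensen: I(r) = log|p(0)| + Σ_k log(r/|z_k|), summed over zeros inside |z| < r.
  log(r/|z_k|) for z_k = -3: log(7/3) = 0.8473
  log(r/|z_k|) for z_k = -3: log(7/3) = 0.8473
  log(r/|z_k|) for z_k = -5: log(7/5) = 0.3365
  log(r/|z_k|) for z_k = 3: log(7/3) = 0.8473
Sum over inside zeros: 2.8784.
I(r) = log|p(0)| + (inside sum) = 4.9053 + 2.8784 = 7.7836.
Closed form (all zeros inside, monic): I(r) = n·log(r) = 4·log(7) = 7.7836. ✓

I(r) ≈ 7.7836.


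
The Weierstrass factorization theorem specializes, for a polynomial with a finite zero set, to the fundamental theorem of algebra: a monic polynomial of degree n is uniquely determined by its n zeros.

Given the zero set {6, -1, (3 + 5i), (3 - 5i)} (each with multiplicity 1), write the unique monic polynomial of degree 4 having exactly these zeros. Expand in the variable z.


The polynomial is p(z) = ∏_{α ∈ S} (z − α), where S = {6, -1, (3 + 5i), (3 - 5i)}.
Expanding the product yields: p(z) = z^4 -11·z^3 + 58·z^2 -134·z -204.
Note conjugate pairs combine to real quadratics: (z − (3+5i))(z − (3−5i)) = z² − 6z + 34.
The resulting polynomial has degree 4 and real coefficients as required.

p(z) = z^4 -11·z^3 + 58·z^2 -134·z -204.


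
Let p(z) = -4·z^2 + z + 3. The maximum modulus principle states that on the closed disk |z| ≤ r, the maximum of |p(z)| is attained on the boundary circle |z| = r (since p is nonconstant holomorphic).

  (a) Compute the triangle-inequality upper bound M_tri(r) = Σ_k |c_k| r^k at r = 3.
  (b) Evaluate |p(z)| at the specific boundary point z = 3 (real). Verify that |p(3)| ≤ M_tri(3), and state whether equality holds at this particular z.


Coefficients: c_0 = 3, c_1 = 1, c_2 = -4. Radius r = 3.
Part (a). Triangle bound: M_tri(r) = Σ_k |c_k| r^k
  = |3|·3^0 + |1|·3^1 + |-4|·3^2
  = 3 + 3 + 36 = 42.
This bounds M(r) := max_{|z|=r} |p(z)| from above; equality holds iff all terms c_k z^k can be made to align in phase at a single z on |z|=r.
Part (b). At z = 3 (real, on the circle |z| = r):
  p(3) = (3)·3^0 + (1)·3^1 + (-4)·3^2 = -30.
  |p(3)| = 30.
Check: |p(3)| = 30 ≤ 42 = M_tri(3). ✓ Equality does not hold at z = 3 (the coefficients have mixed signs, so the terms do not all align in phase there).

M_tri(3) = 42; |p(3)| = 30; equality at z=3: no.
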